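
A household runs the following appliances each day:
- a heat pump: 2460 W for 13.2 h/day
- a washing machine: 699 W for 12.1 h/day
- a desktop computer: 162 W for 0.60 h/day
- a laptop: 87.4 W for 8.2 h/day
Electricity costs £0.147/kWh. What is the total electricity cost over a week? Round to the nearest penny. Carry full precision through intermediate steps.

£42.95

heat pump: 2460 W × 13.2 h × 7 d = 227,304 Wh = 227.3 kWh
washing machine: 699 W × 12.1 h × 7 d = 59,205 Wh = 59.21 kWh
desktop computer: 162 W × 0.60 h × 7 d = 680 Wh = 0.6804 kWh
laptop: 87.4 W × 8.2 h × 7 d = 5,017 Wh = 5.017 kWh
Total energy = 227.3 + 59.21 + 0.6804 + 5.017 = 292.2 kWh
Cost = 292.2 kWh × £0.147 = £42.95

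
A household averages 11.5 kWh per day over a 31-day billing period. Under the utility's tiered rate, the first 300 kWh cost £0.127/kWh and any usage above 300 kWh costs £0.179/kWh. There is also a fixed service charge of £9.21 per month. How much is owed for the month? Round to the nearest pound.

Usage = 11.5 kWh/day × 31 days = 356.5 kWh
First 300 kWh × £0.127 = £38.10
Remaining 56.5 kWh × £0.179 = £10.11
Energy charge = £48.21; + service £9.21 = £57.42 ≈ £57

£57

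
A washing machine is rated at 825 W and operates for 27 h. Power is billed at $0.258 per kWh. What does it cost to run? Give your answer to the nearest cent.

$5.75

Energy = 825 W × 27 h = 22,275 Wh = 22.27 kWh
Cost = 22.27 kWh × $0.258/kWh = $5.75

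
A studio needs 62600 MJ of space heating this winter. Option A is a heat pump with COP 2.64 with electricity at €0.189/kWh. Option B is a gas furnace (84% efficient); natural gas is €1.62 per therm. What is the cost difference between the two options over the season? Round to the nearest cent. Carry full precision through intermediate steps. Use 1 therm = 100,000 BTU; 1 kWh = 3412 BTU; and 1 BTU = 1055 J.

Heat load = 62600 MJ = 62,600,000,000 J / 1055 = 59,336,493 BTU
Gas: input = 59,336,493 / 0.84 = 70,638,682 BTU = 706.4 therm → 706.4 × €1.62 = €1,144.35
Heat pump: 59,336,493 BTU / 3412 = 17,390 kWh heat; / 2.64 = 6,587 kWh in → × €0.189 = €1,245.00
Difference = |€1,144.35 − €1,245.00| = €100.66

€100.66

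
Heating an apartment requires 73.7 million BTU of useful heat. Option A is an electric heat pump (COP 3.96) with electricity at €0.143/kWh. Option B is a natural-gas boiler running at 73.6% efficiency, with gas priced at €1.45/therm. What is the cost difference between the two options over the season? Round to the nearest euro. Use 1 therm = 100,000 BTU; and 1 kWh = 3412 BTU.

€672

Heat load = 73.7 × 10⁶ BTU = 73,700,000 BTU
Gas: input = 73,700,000 / 0.736 = 100,135,870 BTU = 1,001 therm → 1,001 × €1.45 = €1,451.97
Heat pump: 73,700,000 BTU / 3412 = 21,600 kWh heat; / 3.96 = 5,455 kWh in → × €0.143 = €780.01
Difference = |€1,451.97 − €780.01| = €671.96 ≈ €672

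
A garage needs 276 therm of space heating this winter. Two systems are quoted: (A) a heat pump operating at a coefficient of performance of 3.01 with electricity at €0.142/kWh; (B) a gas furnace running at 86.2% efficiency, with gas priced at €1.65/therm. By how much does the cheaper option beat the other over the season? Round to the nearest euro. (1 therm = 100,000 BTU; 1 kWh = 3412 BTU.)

€147

Heat load = 276 therm × 100,000 = 27,600,000 BTU
Gas: input = 27,600,000 / 0.862 = 32,018,561 BTU = 320.2 therm → 320.2 × €1.65 = €528.31
Heat pump: 27,600,000 BTU / 3412 = 8,089 kWh heat; / 3.01 = 2,687 kWh in → × €0.142 = €381.61
Difference = |€528.31 − €381.61| = €146.69 ≈ €147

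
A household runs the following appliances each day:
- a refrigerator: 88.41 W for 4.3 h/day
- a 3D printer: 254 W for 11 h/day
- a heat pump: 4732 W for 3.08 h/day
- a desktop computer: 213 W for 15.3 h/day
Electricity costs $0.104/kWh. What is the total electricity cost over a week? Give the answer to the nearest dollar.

refrigerator: 88.41 W × 4.3 h × 7 d = 2,661 Wh = 2.661 kWh
3D printer: 254 W × 11 h × 7 d = 19,558 Wh = 19.56 kWh
heat pump: 4732 W × 3.08 h × 7 d = 102,022 Wh = 102 kWh
desktop computer: 213 W × 15.3 h × 7 d = 22,812 Wh = 22.81 kWh
Total energy = 2.661 + 19.56 + 102 + 22.81 = 147.1 kWh
Cost = 147.1 kWh × $0.104 = $15.29 ≈ $15

$15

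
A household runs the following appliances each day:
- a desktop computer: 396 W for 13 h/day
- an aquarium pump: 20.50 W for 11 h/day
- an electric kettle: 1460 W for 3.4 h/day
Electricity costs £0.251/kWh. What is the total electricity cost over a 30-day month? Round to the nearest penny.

desktop computer: 396 W × 13 h × 30 d = 154,440 Wh = 154.4 kWh
aquarium pump: 20.50 W × 11 h × 30 d = 6,765 Wh = 6.765 kWh
electric kettle: 1460 W × 3.4 h × 30 d = 148,920 Wh = 148.9 kWh
Total energy = 154.4 + 6.765 + 148.9 = 310.1 kWh
Cost = 310.1 kWh × £0.251 = £77.84

£77.84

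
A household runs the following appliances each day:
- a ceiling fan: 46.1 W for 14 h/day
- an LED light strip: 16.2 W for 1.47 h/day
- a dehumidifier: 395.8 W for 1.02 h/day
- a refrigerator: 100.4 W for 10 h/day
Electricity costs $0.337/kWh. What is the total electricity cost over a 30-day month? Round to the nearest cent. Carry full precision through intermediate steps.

$21.00

ceiling fan: 46.1 W × 14 h × 30 d = 19,362 Wh = 19.36 kWh
LED light strip: 16.2 W × 1.47 h × 30 d = 714 Wh = 0.7144 kWh
dehumidifier: 395.8 W × 1.02 h × 30 d = 12,111 Wh = 12.11 kWh
refrigerator: 100.4 W × 10 h × 30 d = 30,120 Wh = 30.12 kWh
Total energy = 19.36 + 0.7144 + 12.11 + 30.12 = 62.31 kWh
Cost = 62.31 kWh × $0.337 = $21.00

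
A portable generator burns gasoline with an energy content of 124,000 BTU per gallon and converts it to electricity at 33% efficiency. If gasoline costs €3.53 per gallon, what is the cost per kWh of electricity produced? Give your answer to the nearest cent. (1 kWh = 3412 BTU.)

€0.29

Electrical output per gallon = 124,000 BTU × 0.33 / 3412 BTU/kWh = 11.99 kWh
Cost per kWh = €3.53 / 11.99 kWh = €0.294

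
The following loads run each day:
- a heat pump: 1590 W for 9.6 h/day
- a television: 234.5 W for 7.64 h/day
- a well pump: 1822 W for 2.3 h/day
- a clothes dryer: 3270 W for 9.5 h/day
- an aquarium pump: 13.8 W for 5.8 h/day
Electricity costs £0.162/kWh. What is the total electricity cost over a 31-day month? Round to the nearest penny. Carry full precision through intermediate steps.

£263.11

heat pump: 1590 W × 9.6 h × 31 d = 473,184 Wh = 473.2 kWh
television: 234.5 W × 7.64 h × 31 d = 55,539 Wh = 55.54 kWh
well pump: 1822 W × 2.3 h × 31 d = 129,909 Wh = 129.9 kWh
clothes dryer: 3270 W × 9.5 h × 31 d = 963,015 Wh = 963 kWh
aquarium pump: 13.8 W × 5.8 h × 31 d = 2,481 Wh = 2.481 kWh
Total energy = 473.2 + 55.54 + 129.9 + 963 + 2.481 = 1,624 kWh
Cost = 1,624 kWh × £0.162 = £263.11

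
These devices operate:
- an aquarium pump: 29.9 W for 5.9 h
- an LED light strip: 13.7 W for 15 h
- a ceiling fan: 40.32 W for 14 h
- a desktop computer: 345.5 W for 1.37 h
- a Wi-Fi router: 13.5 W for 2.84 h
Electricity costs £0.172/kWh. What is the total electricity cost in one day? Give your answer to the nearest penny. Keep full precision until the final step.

aquarium pump: 29.9 W × 5.9 h = 176 Wh = 0.1764 kWh
LED light strip: 13.7 W × 15 h = 206 Wh = 0.2055 kWh
ceiling fan: 40.32 W × 14 h = 564 Wh = 0.5645 kWh
desktop computer: 345.5 W × 1.37 h = 473 Wh = 0.4733 kWh
Wi-Fi router: 13.5 W × 2.84 h = 38 Wh = 0.03834 kWh
Total energy = 0.1764 + 0.2055 + 0.5645 + 0.4733 + 0.03834 = 1.458 kWh
Cost = 1.458 kWh × £0.172 = £0.25

£0.25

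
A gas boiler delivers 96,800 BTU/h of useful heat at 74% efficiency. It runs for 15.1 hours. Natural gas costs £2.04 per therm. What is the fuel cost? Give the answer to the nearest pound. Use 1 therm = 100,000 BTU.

Heat delivered = 96,800 BTU/h × 15.1 h = 1,461,680 BTU
Gas input = 1,461,680 / 0.74 = 1,975,243 BTU
= 1,975,243 / 100,000 = 19.75 therm
Cost = 19.75 × £2.04/therm = £40.29 ≈ £40

£40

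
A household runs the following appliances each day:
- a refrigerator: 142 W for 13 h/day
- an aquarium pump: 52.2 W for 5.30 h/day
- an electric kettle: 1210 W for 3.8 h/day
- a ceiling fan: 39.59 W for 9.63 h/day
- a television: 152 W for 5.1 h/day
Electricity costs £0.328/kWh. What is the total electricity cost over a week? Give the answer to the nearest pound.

£18

refrigerator: 142 W × 13 h × 7 d = 12,922 Wh = 12.92 kWh
aquarium pump: 52.2 W × 5.30 h × 7 d = 1,937 Wh = 1.937 kWh
electric kettle: 1210 W × 3.8 h × 7 d = 32,186 Wh = 32.19 kWh
ceiling fan: 39.59 W × 9.63 h × 7 d = 2,669 Wh = 2.669 kWh
television: 152 W × 5.1 h × 7 d = 5,426 Wh = 5.426 kWh
Total energy = 12.92 + 1.937 + 32.19 + 2.669 + 5.426 = 55.14 kWh
Cost = 55.14 kWh × £0.328 = £18.09 ≈ £18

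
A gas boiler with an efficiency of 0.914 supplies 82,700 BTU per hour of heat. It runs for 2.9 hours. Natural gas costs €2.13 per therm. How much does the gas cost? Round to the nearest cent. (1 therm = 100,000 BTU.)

€5.59

Heat delivered = 82,700 BTU/h × 2.9 h = 239,830 BTU
Gas input = 239,830 / 0.914 = 262,396 BTU
= 262,396 / 100,000 = 2.624 therm
Cost = 2.624 × €2.13/therm = €5.59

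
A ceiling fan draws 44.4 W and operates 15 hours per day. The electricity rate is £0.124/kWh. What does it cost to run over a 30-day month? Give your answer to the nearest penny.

£2.48

Energy = 44.4 W × 15 h/day × 30 days = 19,980 Wh = 19.98 kWh
Cost = 19.98 kWh × £0.124/kWh = £2.48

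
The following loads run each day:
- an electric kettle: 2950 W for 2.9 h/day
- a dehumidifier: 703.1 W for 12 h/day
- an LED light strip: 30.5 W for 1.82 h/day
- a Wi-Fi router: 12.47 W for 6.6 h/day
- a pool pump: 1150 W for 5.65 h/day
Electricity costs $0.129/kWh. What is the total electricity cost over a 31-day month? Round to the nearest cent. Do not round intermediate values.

electric kettle: 2950 W × 2.9 h × 31 d = 265,205 Wh = 265.2 kWh
dehumidifier: 703.1 W × 12 h × 31 d = 261,553 Wh = 261.6 kWh
LED light strip: 30.5 W × 1.82 h × 31 d = 1,721 Wh = 1.721 kWh
Wi-Fi router: 12.47 W × 6.6 h × 31 d = 2,551 Wh = 2.551 kWh
pool pump: 1150 W × 5.65 h × 31 d = 201,422 Wh = 201.4 kWh
Total energy = 265.2 + 261.6 + 1.721 + 2.551 + 201.4 = 732.5 kWh
Cost = 732.5 kWh × $0.129 = $94.49

$94.49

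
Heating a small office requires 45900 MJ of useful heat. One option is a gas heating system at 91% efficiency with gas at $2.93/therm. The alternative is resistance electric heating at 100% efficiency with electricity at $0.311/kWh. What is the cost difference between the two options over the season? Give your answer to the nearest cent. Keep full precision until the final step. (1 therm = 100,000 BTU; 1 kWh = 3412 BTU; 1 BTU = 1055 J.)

Heat load = 45900 MJ = 45,900,000,000 J / 1055 = 43,507,109 BTU
Gas: input = 43,507,109 / 0.91 = 47,810,010 BTU = 478.1 therm → 478.1 × $2.93 = $1,400.83
Electric: 43,507,109 BTU / 3412 = 12,750 kWh → × $0.311 = $3,965.62
Difference = |$1,400.83 − $3,965.62| = $2,564.79

$2564.79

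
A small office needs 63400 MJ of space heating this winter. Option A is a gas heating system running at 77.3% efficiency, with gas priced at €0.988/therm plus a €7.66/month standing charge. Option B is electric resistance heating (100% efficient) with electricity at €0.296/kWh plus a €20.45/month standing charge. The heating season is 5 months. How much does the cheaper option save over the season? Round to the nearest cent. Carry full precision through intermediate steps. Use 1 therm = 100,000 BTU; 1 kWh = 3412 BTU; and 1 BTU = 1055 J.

€4509.24

Heat load = 63400 MJ = 63,400,000,000 J / 1055 = 60,094,787 BTU
Gas: input = 60,094,787 / 0.773 = 77,742,286 BTU = 777.4 therm → 777.4 × €0.988 = €768.09; + 5 × €7.66 standing = €806.39
Electric: 60,094,787 BTU / 3412 = 17,610 kWh → × €0.296 = €5,213.38; + 5 × €20.45 standing = €5,315.63
Difference = |€806.39 − €5,315.63| = €4,509.24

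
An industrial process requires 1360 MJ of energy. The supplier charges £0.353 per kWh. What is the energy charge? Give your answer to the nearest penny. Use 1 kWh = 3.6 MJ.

1360 MJ × (0.27778 kWh/MJ) = 377.8 kWh
Cost = 377.8 kWh × £0.353/kWh = £133.36

£133.36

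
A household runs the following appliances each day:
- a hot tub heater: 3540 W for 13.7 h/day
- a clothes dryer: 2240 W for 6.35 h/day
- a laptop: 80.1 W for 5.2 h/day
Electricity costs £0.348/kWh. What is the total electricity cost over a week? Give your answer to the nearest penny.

£153.81

hot tub heater: 3540 W × 13.7 h × 7 d = 339,486 Wh = 339.5 kWh
clothes dryer: 2240 W × 6.35 h × 7 d = 99,568 Wh = 99.57 kWh
laptop: 80.1 W × 5.2 h × 7 d = 2,916 Wh = 2.916 kWh
Total energy = 339.5 + 99.57 + 2.916 = 442 kWh
Cost = 442 kWh × £0.348 = £153.81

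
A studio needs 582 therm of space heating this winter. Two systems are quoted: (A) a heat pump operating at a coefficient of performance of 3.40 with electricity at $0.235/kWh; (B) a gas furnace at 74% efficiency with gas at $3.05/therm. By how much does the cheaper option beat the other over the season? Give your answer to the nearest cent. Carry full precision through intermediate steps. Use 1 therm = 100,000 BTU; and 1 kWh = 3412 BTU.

$1219.81

Heat load = 582 therm × 100,000 = 58,200,000 BTU
Gas: input = 58,200,000 / 0.74 = 78,648,649 BTU = 786.5 therm → 786.5 × $3.05 = $2,398.78
Heat pump: 58,200,000 BTU / 3412 = 17,060 kWh heat; / 3.40 = 5,017 kWh in → × $0.235 = $1,178.97
Difference = |$2,398.78 − $1,178.97| = $1,219.81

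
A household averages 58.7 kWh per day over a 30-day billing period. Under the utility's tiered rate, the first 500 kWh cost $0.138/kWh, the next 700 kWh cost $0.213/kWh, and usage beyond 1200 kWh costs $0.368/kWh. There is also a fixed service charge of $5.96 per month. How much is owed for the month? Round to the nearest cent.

Usage = 58.7 kWh/day × 30 days = 1761 kWh
First 500 kWh × $0.138 = $69.00
Next 700 kWh × $0.213 = $149.10
Remaining 561 kWh × $0.368 = $206.45
Energy charge = $424.55; + service $5.96 = $430.51

$430.51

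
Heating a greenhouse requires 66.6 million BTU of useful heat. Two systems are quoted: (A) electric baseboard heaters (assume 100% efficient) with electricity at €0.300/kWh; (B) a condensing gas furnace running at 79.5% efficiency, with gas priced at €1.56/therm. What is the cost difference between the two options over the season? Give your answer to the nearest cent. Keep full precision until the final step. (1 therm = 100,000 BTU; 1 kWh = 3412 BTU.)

Heat load = 66.6 × 10⁶ BTU = 66,600,000 BTU
Gas: input = 66,600,000 / 0.795 = 83,773,585 BTU = 837.7 therm → 837.7 × €1.56 = €1,306.87
Electric: 66,600,000 BTU / 3412 = 19,520 kWh → × €0.300 = €5,855.80
Difference = |€1,306.87 − €5,855.80| = €4,548.94

€4548.94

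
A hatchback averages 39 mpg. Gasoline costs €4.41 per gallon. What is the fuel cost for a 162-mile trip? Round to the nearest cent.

Fuel = 162 mi / 39 mpg = 4.154 gal
Cost = 4.154 gal × €4.41/gal = €18.32

€18.32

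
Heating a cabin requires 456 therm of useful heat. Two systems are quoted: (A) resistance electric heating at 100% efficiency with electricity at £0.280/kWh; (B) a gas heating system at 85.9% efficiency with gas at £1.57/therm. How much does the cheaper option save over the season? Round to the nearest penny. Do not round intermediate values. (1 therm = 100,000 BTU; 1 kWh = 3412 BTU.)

Heat load = 456 therm × 100,000 = 45,600,000 BTU
Gas: input = 45,600,000 / 0.859 = 53,084,983 BTU = 530.8 therm → 530.8 × £1.57 = £833.43
Electric: 45,600,000 BTU / 3412 = 13,360 kWh → × £0.280 = £3,742.09
Difference = |£833.43 − £3,742.09| = £2,908.65

£2908.65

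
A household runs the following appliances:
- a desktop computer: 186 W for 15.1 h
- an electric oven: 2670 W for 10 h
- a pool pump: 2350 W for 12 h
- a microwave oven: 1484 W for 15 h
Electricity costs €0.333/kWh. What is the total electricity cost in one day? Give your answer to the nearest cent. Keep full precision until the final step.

€26.63

desktop computer: 186 W × 15.1 h = 2,809 Wh = 2.809 kWh
electric oven: 2670 W × 10 h = 26,700 Wh = 26.7 kWh
pool pump: 2350 W × 12 h = 28,200 Wh = 28.2 kWh
microwave oven: 1484 W × 15 h = 22,260 Wh = 22.26 kWh
Total energy = 2.809 + 26.7 + 28.2 + 22.26 = 79.97 kWh
Cost = 79.97 kWh × €0.333 = €26.63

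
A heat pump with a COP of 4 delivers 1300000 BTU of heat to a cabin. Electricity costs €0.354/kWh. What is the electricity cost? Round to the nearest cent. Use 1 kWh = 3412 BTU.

€33.72

Heat delivered = 1,300,000 BTU / 3412 = 381 kWh
Electrical input = 381 kWh / 4 = 95.25 kWh
Cost = 95.25 × €0.354/kWh = €33.72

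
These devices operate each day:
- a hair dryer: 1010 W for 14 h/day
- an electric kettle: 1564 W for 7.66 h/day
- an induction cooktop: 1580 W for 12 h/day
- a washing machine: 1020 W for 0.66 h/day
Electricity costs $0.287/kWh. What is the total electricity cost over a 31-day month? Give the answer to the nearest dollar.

hair dryer: 1010 W × 14 h × 31 d = 438,340 Wh = 438.3 kWh
electric kettle: 1564 W × 7.66 h × 31 d = 371,387 Wh = 371.4 kWh
induction cooktop: 1580 W × 12 h × 31 d = 587,760 Wh = 587.8 kWh
washing machine: 1020 W × 0.66 h × 31 d = 20,869 Wh = 20.87 kWh
Total energy = 438.3 + 371.4 + 587.8 + 20.87 = 1,418 kWh
Cost = 1,418 kWh × $0.287 = $407.07 ≈ $407

$407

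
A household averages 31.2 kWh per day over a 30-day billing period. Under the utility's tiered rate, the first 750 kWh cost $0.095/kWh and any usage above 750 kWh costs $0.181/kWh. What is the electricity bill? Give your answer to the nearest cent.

Usage = 31.2 kWh/day × 30 days = 936 kWh
First 750 kWh × $0.095 = $71.25
Remaining 186 kWh × $0.181 = $33.67
Total = $104.92

$104.92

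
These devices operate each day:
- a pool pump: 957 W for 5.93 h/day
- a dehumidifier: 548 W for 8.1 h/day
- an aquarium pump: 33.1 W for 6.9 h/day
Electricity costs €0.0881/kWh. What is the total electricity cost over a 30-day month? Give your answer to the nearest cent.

pool pump: 957 W × 5.93 h × 30 d = 170,250 Wh = 170.3 kWh
dehumidifier: 548 W × 8.1 h × 30 d = 133,164 Wh = 133.2 kWh
aquarium pump: 33.1 W × 6.9 h × 30 d = 6,852 Wh = 6.852 kWh
Total energy = 170.3 + 133.2 + 6.852 = 310.3 kWh
Cost = 310.3 kWh × €0.0881 = €27.33

€27.33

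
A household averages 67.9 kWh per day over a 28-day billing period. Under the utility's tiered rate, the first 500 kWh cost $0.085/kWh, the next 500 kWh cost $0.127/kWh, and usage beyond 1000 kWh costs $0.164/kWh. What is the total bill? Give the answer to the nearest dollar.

Usage = 67.9 kWh/day × 28 days = 1901.2 kWh
First 500 kWh × $0.085 = $42.50
Next 500 kWh × $0.127 = $63.50
Remaining 901.2 kWh × $0.164 = $147.80
Total = $253.80 ≈ $254

$254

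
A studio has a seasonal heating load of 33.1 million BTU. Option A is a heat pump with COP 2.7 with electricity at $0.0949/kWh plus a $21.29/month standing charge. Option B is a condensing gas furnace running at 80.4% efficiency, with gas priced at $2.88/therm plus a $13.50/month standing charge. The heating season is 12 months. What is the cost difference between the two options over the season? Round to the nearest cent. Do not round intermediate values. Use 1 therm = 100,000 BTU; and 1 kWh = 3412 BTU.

$751.22

Heat load = 33.1 × 10⁶ BTU = 33,100,000 BTU
Gas: input = 33,100,000 / 0.804 = 41,169,154 BTU = 411.7 therm → 411.7 × $2.88 = $1,185.67; + 12 × $13.50 standing = $1,347.67
Heat pump: 33,100,000 BTU / 3412 = 9,701 kWh heat; / 2.7 = 3,593 kWh in → × $0.0949 = $340.97; + 12 × $21.29 standing = $596.45
Difference = |$1,347.67 − $596.45| = $751.22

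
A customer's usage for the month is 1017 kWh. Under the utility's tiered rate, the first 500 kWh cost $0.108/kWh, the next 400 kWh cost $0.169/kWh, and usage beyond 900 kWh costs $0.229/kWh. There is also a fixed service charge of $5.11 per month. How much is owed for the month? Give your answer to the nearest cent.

$153.50

First 500 kWh × $0.108 = $54.00
Next 400 kWh × $0.169 = $67.60
Remaining 117 kWh × $0.229 = $26.79
Energy charge = $148.39; + service $5.11 = $153.50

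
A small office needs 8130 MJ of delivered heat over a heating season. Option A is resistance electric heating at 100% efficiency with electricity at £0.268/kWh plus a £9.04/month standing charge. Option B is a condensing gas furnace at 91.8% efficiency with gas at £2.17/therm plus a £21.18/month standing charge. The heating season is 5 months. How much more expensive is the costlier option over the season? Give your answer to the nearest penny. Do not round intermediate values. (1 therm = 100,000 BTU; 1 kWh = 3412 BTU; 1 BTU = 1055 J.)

Heat load = 8130 MJ = 8,130,000,000 J / 1055 = 7,706,161 BTU
Gas: input = 7,706,161 / 0.918 = 8,394,511 BTU = 83.95 therm → 83.95 × £2.17 = £182.16; + 5 × £21.18 standing = £288.06
Electric: 7,706,161 BTU / 3412 = 2,259 kWh → × £0.268 = £605.29; + 5 × £9.04 standing = £650.49
Difference = |£288.06 − £650.49| = £362.43

£362.43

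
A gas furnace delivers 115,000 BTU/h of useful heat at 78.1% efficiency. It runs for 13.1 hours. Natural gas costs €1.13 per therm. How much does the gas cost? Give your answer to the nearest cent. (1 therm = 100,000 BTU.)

€21.80

Heat delivered = 115,000 BTU/h × 13.1 h = 1,506,500 BTU
Gas input = 1,506,500 / 0.781 = 1,928,937 BTU
= 1,928,937 / 100,000 = 19.29 therm
Cost = 19.29 × €1.13/therm = €21.80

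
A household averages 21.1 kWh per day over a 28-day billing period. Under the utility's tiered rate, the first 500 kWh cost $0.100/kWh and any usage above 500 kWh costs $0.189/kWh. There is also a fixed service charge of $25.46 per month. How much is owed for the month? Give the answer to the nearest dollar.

$93

Usage = 21.1 kWh/day × 28 days = 590.8 kWh
First 500 kWh × $0.100 = $50.00
Remaining 90.8 kWh × $0.189 = $17.16
Energy charge = $67.16; + service $25.46 = $92.62 ≈ $93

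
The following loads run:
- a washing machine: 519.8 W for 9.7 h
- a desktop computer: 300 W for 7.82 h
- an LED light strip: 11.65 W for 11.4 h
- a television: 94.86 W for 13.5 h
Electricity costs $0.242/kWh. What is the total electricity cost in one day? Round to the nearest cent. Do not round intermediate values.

washing machine: 519.8 W × 9.7 h = 5,042 Wh = 5.042 kWh
desktop computer: 300 W × 7.82 h = 2,346 Wh = 2.346 kWh
LED light strip: 11.65 W × 11.4 h = 133 Wh = 0.1328 kWh
television: 94.86 W × 13.5 h = 1,281 Wh = 1.281 kWh
Total energy = 5.042 + 2.346 + 0.1328 + 1.281 = 8.801 kWh
Cost = 8.801 kWh × $0.242 = $2.13

$2.13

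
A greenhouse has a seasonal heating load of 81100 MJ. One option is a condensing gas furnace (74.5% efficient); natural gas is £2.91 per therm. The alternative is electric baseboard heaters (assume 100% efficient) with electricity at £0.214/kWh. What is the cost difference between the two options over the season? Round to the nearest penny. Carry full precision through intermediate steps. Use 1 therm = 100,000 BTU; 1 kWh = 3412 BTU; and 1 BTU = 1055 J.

Heat load = 81100 MJ = 81,100,000,000 J / 1055 = 76,872,038 BTU
Gas: input = 76,872,038 / 0.745 = 103,183,944 BTU = 1,032 therm → 1,032 × £2.91 = £3,002.65
Electric: 76,872,038 BTU / 3412 = 22,530 kWh → × £0.214 = £4,821.40
Difference = |£3,002.65 − £4,821.40| = £1,818.75

£1818.75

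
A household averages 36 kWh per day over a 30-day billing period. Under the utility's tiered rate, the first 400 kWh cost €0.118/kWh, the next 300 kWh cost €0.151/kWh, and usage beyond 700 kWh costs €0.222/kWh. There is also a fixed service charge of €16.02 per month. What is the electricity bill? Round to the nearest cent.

€192.88

Usage = 36 kWh/day × 30 days = 1080 kWh
First 400 kWh × €0.118 = €47.20
Next 300 kWh × €0.151 = €45.30
Remaining 380 kWh × €0.222 = €84.36
Energy charge = €176.86; + service €16.02 = €192.88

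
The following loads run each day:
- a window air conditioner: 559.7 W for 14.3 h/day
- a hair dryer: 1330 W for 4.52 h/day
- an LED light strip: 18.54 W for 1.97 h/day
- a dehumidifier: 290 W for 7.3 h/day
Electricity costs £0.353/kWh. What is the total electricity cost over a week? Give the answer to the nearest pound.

£40

window air conditioner: 559.7 W × 14.3 h × 7 d = 56,026 Wh = 56.03 kWh
hair dryer: 1330 W × 4.52 h × 7 d = 42,081 Wh = 42.08 kWh
LED light strip: 18.54 W × 1.97 h × 7 d = 256 Wh = 0.2557 kWh
dehumidifier: 290 W × 7.3 h × 7 d = 14,819 Wh = 14.82 kWh
Total energy = 56.03 + 42.08 + 0.2557 + 14.82 = 113.2 kWh
Cost = 113.2 kWh × £0.353 = £39.95 ≈ £40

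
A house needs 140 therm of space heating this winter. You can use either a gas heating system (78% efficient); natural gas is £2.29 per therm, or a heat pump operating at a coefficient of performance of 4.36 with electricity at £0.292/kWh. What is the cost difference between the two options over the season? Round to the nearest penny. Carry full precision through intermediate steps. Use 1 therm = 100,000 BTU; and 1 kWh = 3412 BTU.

£136.23

Heat load = 140 therm × 100,000 = 14,000,000 BTU
Gas: input = 14,000,000 / 0.78 = 17,948,718 BTU = 179.5 therm → 179.5 × £2.29 = £411.03
Heat pump: 14,000,000 BTU / 3412 = 4,103 kWh heat; / 4.36 = 941.1 kWh in → × £0.292 = £274.80
Difference = |£411.03 − £274.80| = £136.23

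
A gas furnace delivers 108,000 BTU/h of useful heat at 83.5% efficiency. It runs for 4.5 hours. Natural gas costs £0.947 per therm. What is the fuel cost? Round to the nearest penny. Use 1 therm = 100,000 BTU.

Heat delivered = 108,000 BTU/h × 4.5 h = 486,000 BTU
Gas input = 486,000 / 0.835 = 582,036 BTU
= 582,036 / 100,000 = 5.82 therm
Cost = 5.82 × £0.947/therm = £5.51

£5.51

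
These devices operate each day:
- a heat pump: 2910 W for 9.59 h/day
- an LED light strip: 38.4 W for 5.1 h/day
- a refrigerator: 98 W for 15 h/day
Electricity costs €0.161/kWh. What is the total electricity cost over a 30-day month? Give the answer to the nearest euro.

heat pump: 2910 W × 9.59 h × 30 d = 837,207 Wh = 837.2 kWh
LED light strip: 38.4 W × 5.1 h × 30 d = 5,875 Wh = 5.875 kWh
refrigerator: 98 W × 15 h × 30 d = 44,100 Wh = 44.1 kWh
Total energy = 837.2 + 5.875 + 44.1 = 887.2 kWh
Cost = 887.2 kWh × €0.161 = €142.84 ≈ €143

€143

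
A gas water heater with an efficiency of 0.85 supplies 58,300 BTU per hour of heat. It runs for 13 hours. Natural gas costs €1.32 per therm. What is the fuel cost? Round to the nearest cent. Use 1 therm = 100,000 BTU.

€11.77

Heat delivered = 58,300 BTU/h × 13 h = 757,900 BTU
Gas input = 757,900 / 0.85 = 891,647 BTU
= 891,647 / 100,000 = 8.916 therm
Cost = 8.916 × €1.32/therm = €11.77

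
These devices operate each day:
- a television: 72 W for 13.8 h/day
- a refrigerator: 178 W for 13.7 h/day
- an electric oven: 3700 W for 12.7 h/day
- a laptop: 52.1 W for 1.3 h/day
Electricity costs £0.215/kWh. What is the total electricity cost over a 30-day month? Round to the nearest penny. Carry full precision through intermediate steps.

£325.66

television: 72 W × 13.8 h × 30 d = 29,808 Wh = 29.81 kWh
refrigerator: 178 W × 13.7 h × 30 d = 73,158 Wh = 73.16 kWh
electric oven: 3700 W × 12.7 h × 30 d = 1,409,700 Wh = 1,410 kWh
laptop: 52.1 W × 1.3 h × 30 d = 2,032 Wh = 2.032 kWh
Total energy = 29.81 + 73.16 + 1,410 + 2.032 = 1,515 kWh
Cost = 1,515 kWh × £0.215 = £325.66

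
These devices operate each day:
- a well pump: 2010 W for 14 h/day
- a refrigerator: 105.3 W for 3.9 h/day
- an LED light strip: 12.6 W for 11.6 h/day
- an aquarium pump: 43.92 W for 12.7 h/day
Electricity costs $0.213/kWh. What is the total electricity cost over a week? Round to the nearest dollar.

well pump: 2010 W × 14 h × 7 d = 196,980 Wh = 197 kWh
refrigerator: 105.3 W × 3.9 h × 7 d = 2,875 Wh = 2.875 kWh
LED light strip: 12.6 W × 11.6 h × 7 d = 1,023 Wh = 1.023 kWh
aquarium pump: 43.92 W × 12.7 h × 7 d = 3,904 Wh = 3.904 kWh
Total energy = 197 + 2.875 + 1.023 + 3.904 = 204.8 kWh
Cost = 204.8 kWh × $0.213 = $43.62 ≈ $44

$44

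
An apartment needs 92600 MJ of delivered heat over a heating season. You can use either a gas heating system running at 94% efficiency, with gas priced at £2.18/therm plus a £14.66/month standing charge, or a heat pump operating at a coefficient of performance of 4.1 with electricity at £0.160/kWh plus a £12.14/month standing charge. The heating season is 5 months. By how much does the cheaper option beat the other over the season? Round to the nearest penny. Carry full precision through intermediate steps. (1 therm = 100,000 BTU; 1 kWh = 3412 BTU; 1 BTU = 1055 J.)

Heat load = 92600 MJ = 92,600,000,000 J / 1055 = 87,772,512 BTU
Gas: input = 87,772,512 / 0.940 = 93,375,013 BTU = 933.8 therm → 933.8 × £2.18 = £2,035.58; + 5 × £14.66 standing = £2,108.88
Heat pump: 87,772,512 BTU / 3412 = 25,720 kWh heat; / 4.1 = 6,274 kWh in → × £0.160 = £1,003.89; + 5 × £12.14 standing = £1,064.59
Difference = |£2,108.88 − £1,064.59| = £1,044.29

£1044.29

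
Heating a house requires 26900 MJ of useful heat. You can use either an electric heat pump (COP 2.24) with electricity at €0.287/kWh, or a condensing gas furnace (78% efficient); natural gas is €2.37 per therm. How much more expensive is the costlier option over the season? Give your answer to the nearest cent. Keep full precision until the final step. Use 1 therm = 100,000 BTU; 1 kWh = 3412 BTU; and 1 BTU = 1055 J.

Heat load = 26900 MJ = 26,900,000,000 J / 1055 = 25,497,630 BTU
Gas: input = 25,497,630 / 0.78 = 32,689,270 BTU = 326.9 therm → 326.9 × €2.37 = €774.74
Heat pump: 25,497,630 BTU / 3412 = 7,473 kWh heat; / 2.24 = 3,336 kWh in → × €0.287 = €957.47
Difference = |€774.74 − €957.47| = €182.73

€182.73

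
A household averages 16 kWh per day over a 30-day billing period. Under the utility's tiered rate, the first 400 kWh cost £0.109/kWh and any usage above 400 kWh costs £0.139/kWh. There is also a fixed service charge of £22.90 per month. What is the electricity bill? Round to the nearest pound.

Usage = 16 kWh/day × 30 days = 480 kWh
First 400 kWh × £0.109 = £43.60
Remaining 80 kWh × £0.139 = £11.12
Energy charge = £54.72; + service £22.90 = £77.62 ≈ £78

£78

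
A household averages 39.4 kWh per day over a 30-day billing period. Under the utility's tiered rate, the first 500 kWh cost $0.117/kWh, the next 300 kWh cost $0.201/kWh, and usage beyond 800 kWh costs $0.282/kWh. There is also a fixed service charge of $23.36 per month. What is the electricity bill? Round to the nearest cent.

$249.88

Usage = 39.4 kWh/day × 30 days = 1182 kWh
First 500 kWh × $0.117 = $58.50
Next 300 kWh × $0.201 = $60.30
Remaining 382 kWh × $0.282 = $107.72
Energy charge = $226.52; + service $23.36 = $249.88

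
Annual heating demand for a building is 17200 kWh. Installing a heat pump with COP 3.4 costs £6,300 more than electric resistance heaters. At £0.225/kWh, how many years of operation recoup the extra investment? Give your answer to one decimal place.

Resistance: 17200 kWh × £0.225 = £3,870.00/yr
Heat pump: 17200 / 3.4 = 5059 kWh in → × £0.225 = £1,138.24/yr
Annual savings = £2,731.76
Payback = £6,300 / £2,731.76 = 2.31 years

2.3 years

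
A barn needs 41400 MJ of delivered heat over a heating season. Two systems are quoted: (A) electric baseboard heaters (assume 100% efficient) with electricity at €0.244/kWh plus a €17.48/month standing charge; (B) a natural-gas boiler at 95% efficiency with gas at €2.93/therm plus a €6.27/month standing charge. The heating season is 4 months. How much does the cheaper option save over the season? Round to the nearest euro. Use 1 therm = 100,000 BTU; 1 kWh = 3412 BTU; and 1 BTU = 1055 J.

Heat load = 41400 MJ = 41,400,000,000 J / 1055 = 39,241,706 BTU
Gas: input = 39,241,706 / 0.95 = 41,307,059 BTU = 413.1 therm → 413.1 × €2.93 = €1,210.30; + 4 × €6.27 standing = €1,235.38
Electric: 39,241,706 BTU / 3412 = 11,500 kWh → × €0.244 = €2,806.27; + 4 × €17.48 standing = €2,876.19
Difference = |€1,235.38 − €2,876.19| = €1,640.81 ≈ €1641

€1641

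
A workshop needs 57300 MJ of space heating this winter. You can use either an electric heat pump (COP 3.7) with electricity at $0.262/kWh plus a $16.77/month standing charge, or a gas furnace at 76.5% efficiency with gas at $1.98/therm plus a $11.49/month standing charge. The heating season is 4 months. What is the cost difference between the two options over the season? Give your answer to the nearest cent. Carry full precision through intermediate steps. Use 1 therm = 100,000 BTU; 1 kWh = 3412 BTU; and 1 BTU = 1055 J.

$257.44

Heat load = 57300 MJ = 57,300,000,000 J / 1055 = 54,312,796 BTU
Gas: input = 54,312,796 / 0.765 = 70,997,119 BTU = 710 therm → 710 × $1.98 = $1,405.74; + 4 × $11.49 standing = $1,451.70
Heat pump: 54,312,796 BTU / 3412 = 15,920 kWh heat; / 3.7 = 4,302 kWh in → × $0.262 = $1,127.18; + 4 × $16.77 standing = $1,194.26
Difference = |$1,451.70 − $1,194.26| = $257.44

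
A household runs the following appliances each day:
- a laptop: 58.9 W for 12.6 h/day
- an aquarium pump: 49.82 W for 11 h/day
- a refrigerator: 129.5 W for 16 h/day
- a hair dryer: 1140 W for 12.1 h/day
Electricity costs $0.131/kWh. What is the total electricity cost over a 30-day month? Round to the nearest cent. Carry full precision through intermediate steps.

$67.42

laptop: 58.9 W × 12.6 h × 30 d = 22,264 Wh = 22.26 kWh
aquarium pump: 49.82 W × 11 h × 30 d = 16,441 Wh = 16.44 kWh
refrigerator: 129.5 W × 16 h × 30 d = 62,160 Wh = 62.16 kWh
hair dryer: 1140 W × 12.1 h × 30 d = 413,820 Wh = 413.8 kWh
Total energy = 22.26 + 16.44 + 62.16 + 413.8 = 514.7 kWh
Cost = 514.7 kWh × $0.131 = $67.42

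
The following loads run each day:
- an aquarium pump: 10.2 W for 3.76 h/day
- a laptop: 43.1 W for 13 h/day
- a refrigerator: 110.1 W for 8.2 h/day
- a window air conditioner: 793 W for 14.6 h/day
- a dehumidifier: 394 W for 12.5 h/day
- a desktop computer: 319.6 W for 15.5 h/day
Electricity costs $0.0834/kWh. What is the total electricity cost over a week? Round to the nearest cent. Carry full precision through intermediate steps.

$13.40

aquarium pump: 10.2 W × 3.76 h × 7 d = 268 Wh = 0.2685 kWh
laptop: 43.1 W × 13 h × 7 d = 3,922 Wh = 3.922 kWh
refrigerator: 110.1 W × 8.2 h × 7 d = 6,320 Wh = 6.32 kWh
window air conditioner: 793 W × 14.6 h × 7 d = 81,045 Wh = 81.04 kWh
dehumidifier: 394 W × 12.5 h × 7 d = 34,475 Wh = 34.48 kWh
desktop computer: 319.6 W × 15.5 h × 7 d = 34,677 Wh = 34.68 kWh
Total energy = 0.2685 + 3.922 + 6.32 + 81.04 + 34.48 + 34.68 = 160.7 kWh
Cost = 160.7 kWh × $0.0834 = $13.40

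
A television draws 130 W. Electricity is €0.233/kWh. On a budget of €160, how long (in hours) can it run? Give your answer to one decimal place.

5282.3 h

Energy budget = €160 / €0.233 per kWh = 686.7 kWh = 686,695 Wh
Runtime = 686,695 Wh / 130 W = 5,282 h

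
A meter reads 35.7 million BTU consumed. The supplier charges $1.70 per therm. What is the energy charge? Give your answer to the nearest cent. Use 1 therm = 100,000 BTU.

$606.90

35.7 million BTU × (10 therm/million BTU) = 357 therm
Cost = 357 therm × $1.70/therm = $606.90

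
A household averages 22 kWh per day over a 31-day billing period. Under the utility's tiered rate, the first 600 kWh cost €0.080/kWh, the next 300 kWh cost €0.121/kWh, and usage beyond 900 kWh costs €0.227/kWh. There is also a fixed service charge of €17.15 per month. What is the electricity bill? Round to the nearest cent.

Usage = 22 kWh/day × 31 days = 682 kWh
First 600 kWh × €0.080 = €48.00
Next 82 kWh × €0.121 = €9.92
Remaining tier: 0 kWh (not reached)
Energy charge = €57.92; + service €17.15 = €75.07

€75.07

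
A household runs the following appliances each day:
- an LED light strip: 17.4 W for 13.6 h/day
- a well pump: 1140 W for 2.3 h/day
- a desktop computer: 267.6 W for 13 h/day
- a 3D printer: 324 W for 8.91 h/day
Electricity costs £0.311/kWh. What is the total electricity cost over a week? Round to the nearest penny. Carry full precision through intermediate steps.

£20.08

LED light strip: 17.4 W × 13.6 h × 7 d = 1,656 Wh = 1.656 kWh
well pump: 1140 W × 2.3 h × 7 d = 18,354 Wh = 18.35 kWh
desktop computer: 267.6 W × 13 h × 7 d = 24,352 Wh = 24.35 kWh
3D printer: 324 W × 8.91 h × 7 d = 20,208 Wh = 20.21 kWh
Total energy = 1.656 + 18.35 + 24.35 + 20.21 = 64.57 kWh
Cost = 64.57 kWh × £0.311 = £20.08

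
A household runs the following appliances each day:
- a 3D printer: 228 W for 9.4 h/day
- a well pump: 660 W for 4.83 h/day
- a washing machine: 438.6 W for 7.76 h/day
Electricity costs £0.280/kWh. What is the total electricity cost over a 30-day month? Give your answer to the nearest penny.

£73.37

3D printer: 228 W × 9.4 h × 30 d = 64,296 Wh = 64.3 kWh
well pump: 660 W × 4.83 h × 30 d = 95,634 Wh = 95.63 kWh
washing machine: 438.6 W × 7.76 h × 30 d = 102,106 Wh = 102.1 kWh
Total energy = 64.3 + 95.63 + 102.1 = 262 kWh
Cost = 262 kWh × £0.280 = £73.37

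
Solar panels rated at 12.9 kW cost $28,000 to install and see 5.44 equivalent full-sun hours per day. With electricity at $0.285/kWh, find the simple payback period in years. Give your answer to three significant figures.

Daily generation = 12.9 kW × 5.44 h = 70.18 kWh
Annual generation = 70.18 × 365 = 25614 kWh
Annual savings = 25614 × $0.285 = $7,300.06
Payback = $28,000 / $7,300.06 = 3.84 years

3.84 years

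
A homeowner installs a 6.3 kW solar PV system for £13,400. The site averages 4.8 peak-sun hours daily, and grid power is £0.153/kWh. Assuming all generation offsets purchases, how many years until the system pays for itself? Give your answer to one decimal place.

7.9 years

Daily generation = 6.3 kW × 4.8 h = 30.24 kWh
Annual generation = 30.24 × 365 = 11038 kWh
Annual savings = 11038 × £0.153 = £1,688.75
Payback = £13,400 / £1,688.75 = 7.93 years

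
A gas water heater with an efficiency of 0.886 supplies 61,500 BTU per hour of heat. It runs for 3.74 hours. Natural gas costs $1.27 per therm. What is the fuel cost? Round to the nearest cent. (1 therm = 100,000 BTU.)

$3.30

Heat delivered = 61,500 BTU/h × 3.74 h = 230,010 BTU
Gas input = 230,010 / 0.886 = 259,605 BTU
= 259,605 / 100,000 = 2.596 therm
Cost = 2.596 × $1.27/therm = $3.30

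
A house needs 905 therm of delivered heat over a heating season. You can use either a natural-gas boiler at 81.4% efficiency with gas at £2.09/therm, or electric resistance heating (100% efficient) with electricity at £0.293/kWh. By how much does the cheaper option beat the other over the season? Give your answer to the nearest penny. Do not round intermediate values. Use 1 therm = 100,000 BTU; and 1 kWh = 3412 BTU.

Heat load = 905 therm × 100,000 = 90,500,000 BTU
Gas: input = 90,500,000 / 0.814 = 111,179,361 BTU = 1,112 therm → 1,112 × £2.09 = £2,323.65
Electric: 90,500,000 BTU / 3412 = 26,520 kWh → × £0.293 = £7,771.54
Difference = |£2,323.65 − £7,771.54| = £5,447.89

£5447.89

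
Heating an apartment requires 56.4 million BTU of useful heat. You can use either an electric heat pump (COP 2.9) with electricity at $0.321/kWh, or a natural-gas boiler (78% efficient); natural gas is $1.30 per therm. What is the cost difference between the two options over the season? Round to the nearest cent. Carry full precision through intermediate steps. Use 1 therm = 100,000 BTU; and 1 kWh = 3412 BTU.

Heat load = 56.4 × 10⁶ BTU = 56,400,000 BTU
Gas: input = 56,400,000 / 0.78 = 72,307,692 BTU = 723.1 therm → 723.1 × $1.30 = $940.00
Heat pump: 56,400,000 BTU / 3412 = 16,530 kWh heat; / 2.9 = 5,700 kWh in → × $0.321 = $1,829.69
Difference = |$940.00 − $1,829.69| = $889.69

$889.69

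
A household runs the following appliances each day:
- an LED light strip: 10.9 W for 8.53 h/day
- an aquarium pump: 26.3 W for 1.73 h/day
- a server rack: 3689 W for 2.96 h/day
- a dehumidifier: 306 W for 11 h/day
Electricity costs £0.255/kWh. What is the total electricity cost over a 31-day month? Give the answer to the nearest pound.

LED light strip: 10.9 W × 8.53 h × 31 d = 2,882 Wh = 2.882 kWh
aquarium pump: 26.3 W × 1.73 h × 31 d = 1,410 Wh = 1.41 kWh
server rack: 3689 W × 2.96 h × 31 d = 338,503 Wh = 338.5 kWh
dehumidifier: 306 W × 11 h × 31 d = 104,346 Wh = 104.3 kWh
Total energy = 2.882 + 1.41 + 338.5 + 104.3 = 447.1 kWh
Cost = 447.1 kWh × £0.255 = £114.02 ≈ £114

£114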